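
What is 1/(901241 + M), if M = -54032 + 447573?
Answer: 1/1294782 ≈ 7.7233e-7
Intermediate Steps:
M = 393541
1/(901241 + M) = 1/(901241 + 393541) = 1/1294782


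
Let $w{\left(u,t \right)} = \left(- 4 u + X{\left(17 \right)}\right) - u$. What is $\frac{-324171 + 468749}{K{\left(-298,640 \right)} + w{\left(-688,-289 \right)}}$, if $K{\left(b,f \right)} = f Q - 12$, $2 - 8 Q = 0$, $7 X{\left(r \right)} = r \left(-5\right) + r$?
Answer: $\frac{506023}{12524} \approx 40.404$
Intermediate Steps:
$X{\left(r \right)} = - \frac{4 r}{7}$ ($X{\left(r \right)} = \frac{r \left(-5\right) + r}{7} = \frac{- 5 r + r}{7} = \frac{\left(-4\right) r}{7} = - \frac{4 r}{7}$)
$Q = \frac{1}{4}$ ($Q = \frac{1}{4} - 0 = \frac{1}{4} + 0 = \frac{1}{4} \approx 0.25$)
$w{\left(u,t \right)} = - \frac{68}{7} - 5 u$ ($w{\left(u,t \right)} = \left(- 4 u - \frac{68}{7}\right) - u = \left(- \frac{68}{7} - 4 u\right) - u = - \frac{68}{7} - 5 u$)
$K{\left(b,f \right)} = -12 + \frac{f}{4}$ ($K{\left(b,f \right)} = f \frac{1}{4} - 12 = \frac{f}{4} - 12 = -12 + \frac{f}{4}$)
$\frac{-324171 + 468749}{K{\left(-298,640 \right)} + w{\left(-688,-289 \right)}} = \frac{-324171 + 468749}{\left(-12 + \frac{1}{4} \cdot 640\right) - - \frac{24012}{7}} = \frac{144578}{\left(-12 + 160\right) + \left(- \frac{68}{7} + 3440\right)} = \frac{144578}{148 + \frac{24012}{7}} = \frac{144578}{\frac{25048}{7}} = 144578 \cdot \frac{7}{25048} = \frac{506023}{12524}$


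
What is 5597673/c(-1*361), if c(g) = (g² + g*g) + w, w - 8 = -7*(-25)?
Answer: 5597673/260825 ≈ 21.461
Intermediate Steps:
w = 183 (w = 8 - 7*(-25) = 8 + 175 = 183)
c(g) = 183 + 2*g² (c(g) = (g² + g*g) + 183 = (g² + g²) + 183 = 2*g² + 183 = 183 + 2*g²)
5597673/c(-1*361) = 5597673/(183 + 2*(-1*361)²) = 5597673/(183 + 2*(-361)²) = 5597673/(183 + 2*130321) = 5597673/(183 + 260642) = 5597673/260825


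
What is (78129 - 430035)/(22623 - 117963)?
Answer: 58651/15890 ≈ 3.6911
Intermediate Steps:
(78129 - 430035)/(22623 - 117963) = -351906/(-95340) = -351906*(-1/95340) = 58651/15890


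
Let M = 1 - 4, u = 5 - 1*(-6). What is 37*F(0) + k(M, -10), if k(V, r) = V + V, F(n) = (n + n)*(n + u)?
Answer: -6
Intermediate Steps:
u = 11 (u = 5 + 6 = 11)
M = -3
F(n) = 2*n*(11 + n) (F(n) = (n + n)*(n + 11) = (2*n)*(11 + n) = 2*n*(11 + n))
k(V, r) = 2*V
37*F(0) + k(M, -10) = 37*(2*0*(11 + 0)) + 2*(-3) = 37*(2*0*11) - 6 = 37*0 - 6 = 0 - 6 = -6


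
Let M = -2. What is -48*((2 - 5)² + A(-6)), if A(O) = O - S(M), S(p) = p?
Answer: -240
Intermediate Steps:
A(O) = 2 + O (A(O) = O - 1*(-2) = O + 2 = 2 + O)
-48*((2 - 5)² + A(-6)) = -48*((2 - 5)² + (2 - 6)) = -48*((-3)² - 4) = -48*(9 - 4) = -48*5 = -240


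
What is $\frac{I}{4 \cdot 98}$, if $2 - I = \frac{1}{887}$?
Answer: $\frac{1773}{347704} \approx 0.0050992$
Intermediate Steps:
$I = \frac{1773}{887}$ ($I = 2 - \frac{1}{887} = \frac{1773}{887} \approx 1.9989$)
$\frac{I}{4 \cdot 98} = \frac{1773}{887 \cdot 4 \cdot 98} = \frac{1773}{887 \cdot 392} = \frac{1773}{887} \cdot \frac{1}{392} = \frac{1773}{347704}$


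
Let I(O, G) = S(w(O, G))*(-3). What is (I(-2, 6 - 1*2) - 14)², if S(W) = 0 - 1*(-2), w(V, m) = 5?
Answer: 400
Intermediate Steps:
S(W) = 2 (S(W) = 0 + 2 = 2)
I(O, G) = -6 (I(O, G) = 2*(-3) = -6)
(I(-2, 6 - 1*2) - 14)² = (-6 - 14)² = (-20)² = 400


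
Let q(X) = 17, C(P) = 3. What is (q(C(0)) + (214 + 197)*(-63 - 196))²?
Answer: 11327770624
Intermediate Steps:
(q(C(0)) + (214 + 197)*(-63 - 196))² = (17 + (214 + 197)*(-63 - 196))² = (17 + 411*(-259))² = (17 - 106449)² = (-106432)² = 11327770624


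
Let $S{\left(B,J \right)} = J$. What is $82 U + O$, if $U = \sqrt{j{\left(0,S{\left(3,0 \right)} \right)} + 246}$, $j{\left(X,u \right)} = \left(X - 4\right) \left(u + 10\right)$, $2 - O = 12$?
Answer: $-10 + 82 \sqrt{206} \approx 1166.9$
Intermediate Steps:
$O = -10$ ($O = 2 - 12 = -10$)
$j{\left(X,u \right)} = \left(-4 + X\right) \left(10 + u\right)$
$U = \sqrt{206}$ ($U = \sqrt{\left(-40 - 0 + 10 \cdot 0 + 0 \cdot 0\right) + 246} = \sqrt{\left(-40 + 0 + 0 + 0\right) + 246} = \sqrt{-40 + 246} = \sqrt{206} \approx 14.353$)
$82 U + O = 82 \sqrt{206} - 10 = -10 + 82 \sqrt{206}$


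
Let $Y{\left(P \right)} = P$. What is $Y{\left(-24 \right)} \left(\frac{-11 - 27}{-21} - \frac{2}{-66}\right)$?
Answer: $- \frac{3400}{77} \approx -44.156$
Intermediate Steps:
$Y{\left(-24 \right)} \left(\frac{-11 - 27}{-21} - \frac{2}{-66}\right) = - 24 \left(\frac{-11 - 27}{-21} - \frac{2}{-66}\right) = - 24 \left(\left(-11 - 27\right) \left(- \frac{1}{21}\right) - - \frac{1}{33}\right) = - 24 \left(\left(-38\right) \left(- \frac{1}{21}\right) + \frac{1}{33}\right) = - 24 \left(\frac{38}{21} + \frac{1}{33}\right) = \left(-24\right) \frac{425}{231} = - \frac{3400}{77}$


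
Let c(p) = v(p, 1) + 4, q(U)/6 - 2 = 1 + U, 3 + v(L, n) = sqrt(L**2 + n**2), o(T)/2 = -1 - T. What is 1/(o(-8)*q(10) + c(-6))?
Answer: 1093/1194612 - sqrt(37)/1194612 ≈ 0.00090985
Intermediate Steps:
o(T) = -2 - 2*T (o(T) = 2*(-1 - T) = -2 - 2*T)
v(L, n) = -3 + sqrt(L**2 + n**2)
q(U) = 18 + 6*U (q(U) = 12 + 6*(1 + U) = 12 + (6 + 6*U) = 18 + 6*U)
c(p) = 1 + sqrt(1 + p**2) (c(p) = (-3 + sqrt(p**2 + 1**2)) + 4 = (-3 + sqrt(p**2 + 1)) + 4 = (-3 + sqrt(1 + p**2)) + 4 = 1 + sqrt(1 + p**2))
1/(o(-8)*q(10) + c(-6)) = 1/((-2 - 2*(-8))*(18 + 6*10) + (1 + sqrt(1 + (-6)**2))) = 1/((-2 + 16)*(18 + 60) + (1 + sqrt(1 + 36))) = 1/(14*78 + (1 + sqrt(37))) = 1/(1092 + (1 + sqrt(37))) = 1/(1093 + sqrt(37))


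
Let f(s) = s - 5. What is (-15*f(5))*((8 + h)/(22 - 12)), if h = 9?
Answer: 0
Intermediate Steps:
f(s) = -5 + s
(-15*f(5))*((8 + h)/(22 - 12)) = (-15*(-5 + 5))*((8 + 9)/(22 - 12)) = (-15*0)*(17/10) = 0*(17*(1/10)) = 0*(17/10) = 0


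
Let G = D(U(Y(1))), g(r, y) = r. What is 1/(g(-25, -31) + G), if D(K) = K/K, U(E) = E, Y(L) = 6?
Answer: -1/24 ≈ -0.041667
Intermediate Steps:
D(K) = 1
G = 1
1/(g(-25, -31) + G) = 1/(-25 + 1) = 1/(-24) = -1/24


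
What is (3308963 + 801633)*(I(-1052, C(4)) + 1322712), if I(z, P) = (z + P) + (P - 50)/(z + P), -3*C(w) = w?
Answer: 6437873959236839/1185 ≈ 5.4328e+12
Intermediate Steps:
C(w) = -w/3
I(z, P) = P + z + (-50 + P)/(P + z) (I(z, P) = (P + z) + (-50 + P)/(P + z) = P + z + (-50 + P)/(P + z))
(3308963 + 801633)*(I(-1052, C(4)) + 1322712) = (3308963 + 801633)*((-50 - ⅓*4 + (-⅓*4)² + (-1052)² + 2*(-⅓*4)*(-1052))/(-⅓*4 - 1052) + 1322712) = 4110596*((-50 - 4/3 + (-4/3)² + 1106704 + 2*(-4/3)*(-1052))/(-4/3 - 1052) + 1322712) = 4110596*((-50 - 4/3 + 16/9 + 1106704 + 8416/3)/(-3160/3) + 1322712) = 4110596*(-3/3160*9985138/9 + 1322712) = 4110596*(-4992569/4740 + 1322712) = 4110596*(6264662311/4740) = 6437873959236839/1185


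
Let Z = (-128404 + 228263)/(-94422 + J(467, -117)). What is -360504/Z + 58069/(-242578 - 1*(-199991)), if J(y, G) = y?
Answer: 1442465007726569/4252695233 ≈ 3.3919e+5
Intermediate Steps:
Z = -99859/93955 (Z = (-128404 + 228263)/(-94422 + 467) = 99859/(-93955) = 99859*(-1/93955) = -99859/93955 ≈ -1.0628)
-360504/Z + 58069/(-242578 - 1*(-199991)) = -360504/(-99859/93955) + 58069/(-242578 - 1*(-199991)) = -360504*(-93955/99859) + 58069/(-242578 + 199991) = 33871153320/99859 + 58069/(-42587) = 33871153320/99859 + 58069*(-1/42587) = 33871153320/99859 - 58069/42587 = 1442465007726569/4252695233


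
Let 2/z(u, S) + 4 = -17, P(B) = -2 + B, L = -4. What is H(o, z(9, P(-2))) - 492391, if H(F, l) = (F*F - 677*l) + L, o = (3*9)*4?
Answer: -10093997/21 ≈ -4.8067e+5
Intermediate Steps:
z(u, S) = -2/21 (z(u, S) = 2/(-4 - 17) = 2/(-21) = 2*(-1/21) = -2/21)
o = 108 (o = 27*4 = 108)
H(F, l) = -4 + F² - 677*l (H(F, l) = (F*F - 677*l) - 4 = (F² - 677*l) - 4 = -4 + F² - 677*l)
H(o, z(9, P(-2))) - 492391 = (-4 + 108² - 677*(-2/21)) - 492391 = (-4 + 11664 + 1354/21) - 492391 = 246214/21 - 492391 = -10093997/21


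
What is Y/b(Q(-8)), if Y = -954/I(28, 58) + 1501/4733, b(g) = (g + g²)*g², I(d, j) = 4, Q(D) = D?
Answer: -2254639/33926144 ≈ -0.066457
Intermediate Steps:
b(g) = g²*(g + g²)
Y = -2254639/9466 (Y = -954/4 + 1501/4733 = -954*¼ + 1501*(1/4733) = -477/2 + 1501/4733 = -2254639/9466 ≈ -238.18)
Y/b(Q(-8)) = -2254639*(-1/(512*(1 - 8)))/9466 = -2254639/(9466*((-512*(-7)))) = -2254639/9466/3584 = -2254639/9466*1/3584 = -2254639/33926144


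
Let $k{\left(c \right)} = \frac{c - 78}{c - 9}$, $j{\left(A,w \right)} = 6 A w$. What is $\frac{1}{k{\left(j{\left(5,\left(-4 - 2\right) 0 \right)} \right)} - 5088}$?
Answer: $- \frac{3}{15238} \approx -0.00019688$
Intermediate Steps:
$j{\left(A,w \right)} = 6 A w$
$k{\left(c \right)} = \frac{-78 + c}{-9 + c}$
$\frac{1}{k{\left(j{\left(5,\left(-4 - 2\right) 0 \right)} \right)} - 5088} = \frac{1}{\frac{-78 + 6 \cdot 5 \left(-4 - 2\right) 0}{-9 + 6 \cdot 5 \left(-4 - 2\right) 0} - 5088} = \frac{1}{\frac{-78 + 6 \cdot 5 \left(\left(-6\right) 0\right)}{-9 + 6 \cdot 5 \left(\left(-6\right) 0\right)} - 5088} = \frac{1}{\frac{-78 + 6 \cdot 5 \cdot 0}{-9 + 6 \cdot 5 \cdot 0} - 5088} = \frac{1}{\frac{-78 + 0}{-9 + 0} - 5088} = \frac{1}{\frac{1}{-9} \left(-78\right) - 5088} = \frac{1}{\left(- \frac{1}{9}\right) \left(-78\right) - 5088} = \frac{1}{\frac{26}{3} - 5088} = \frac{1}{- \frac{15238}{3}} = - \frac{3}{15238}$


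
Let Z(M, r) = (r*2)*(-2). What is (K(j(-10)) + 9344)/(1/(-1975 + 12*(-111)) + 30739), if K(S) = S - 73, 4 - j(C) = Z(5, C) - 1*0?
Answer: 30540145/101653872 ≈ 0.30043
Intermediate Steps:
Z(M, r) = -4*r (Z(M, r) = (2*r)*(-2) = -4*r)
j(C) = 4 + 4*C (j(C) = 4 - (-4*C - 1*0) = 4 - (-4*C + 0) = 4 - (-4)*C = 4 + 4*C)
K(S) = -73 + S
(K(j(-10)) + 9344)/(1/(-1975 + 12*(-111)) + 30739) = ((-73 + (4 + 4*(-10))) + 9344)/(1/(-1975 + 12*(-111)) + 30739) = ((-73 + (4 - 40)) + 9344)/(1/(-1975 - 1332) + 30739) = ((-73 - 36) + 9344)/(1/(-3307) + 30739) = (-109 + 9344)/(-1/3307 + 30739) = 9235/(101653872/3307) = 9235*(3307/101653872) = 30540145/101653872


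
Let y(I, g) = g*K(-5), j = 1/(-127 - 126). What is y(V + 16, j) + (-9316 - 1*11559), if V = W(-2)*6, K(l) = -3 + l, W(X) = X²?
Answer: -5281367/253 ≈ -20875.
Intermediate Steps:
j = -1/253 (j = 1/(-253) = -1/253 ≈ -0.0039526)
V = 24 (V = (-2)²*6 = 4*6 = 24)
y(I, g) = -8*g (y(I, g) = g*(-3 - 5) = g*(-8) = -8*g)
y(V + 16, j) + (-9316 - 1*11559) = -8*(-1/253) + (-9316 - 1*11559) = 8/253 + (-9316 - 11559) = 8/253 - 20875 = -5281367/253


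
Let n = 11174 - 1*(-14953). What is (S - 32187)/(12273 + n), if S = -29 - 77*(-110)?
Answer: -11873/19200 ≈ -0.61839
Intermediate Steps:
n = 26127 (n = 11174 + 14953 = 26127)
S = 8441 (S = -29 + 8470 = 8441)
(S - 32187)/(12273 + n) = (8441 - 32187)/(12273 + 26127) = -23746/38400 = -23746*1/38400 = -11873/19200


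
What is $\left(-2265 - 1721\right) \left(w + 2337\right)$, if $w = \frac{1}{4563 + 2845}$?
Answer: $- \frac{34503806521}{3704} \approx -9.3153 \cdot 10^{6}$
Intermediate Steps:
$w = \frac{1}{7408} \approx 0.00013499$
$\left(-2265 - 1721\right) \left(w + 2337\right) = \left(-2265 - 1721\right) \left(\frac{1}{7408} + 2337\right) = \left(-3986\right) \frac{17312497}{7408} = - \frac{34503806521}{3704}$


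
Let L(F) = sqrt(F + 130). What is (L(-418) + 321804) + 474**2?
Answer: 546480 + 12*I*sqrt(2) ≈ 5.4648e+5 + 16.971*I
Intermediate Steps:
L(F) = sqrt(130 + F)
(L(-418) + 321804) + 474**2 = (sqrt(130 - 418) + 321804) + 474**2 = (sqrt(-288) + 321804) + 224676 = (12*I*sqrt(2) + 321804) + 224676 = (321804 + 12*I*sqrt(2)) + 224676 = 546480 + 12*I*sqrt(2)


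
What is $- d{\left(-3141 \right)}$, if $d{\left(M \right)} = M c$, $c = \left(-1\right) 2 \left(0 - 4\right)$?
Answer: $25128$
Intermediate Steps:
$c = 8$ ($c = \left(-2\right) \left(-4\right) = 8$)
$d{\left(M \right)} = 8 M$ ($d{\left(M \right)} = M 8 = 8 M$)
$- d{\left(-3141 \right)} = - 8 \left(-3141\right) = \left(-1\right) \left(-25128\right) = 25128$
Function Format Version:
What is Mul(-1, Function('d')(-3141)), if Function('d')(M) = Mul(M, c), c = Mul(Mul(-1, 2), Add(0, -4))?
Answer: 25128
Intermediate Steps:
c = 8 (c = Mul(-2, -4) = 8)
Function('d')(M) = Mul(8, M) (Function('d')(M) = Mul(M, 8) = Mul(8, M))
Mul(-1, Function('d')(-3141)) = Mul(-1, Mul(8, -3141)) = Mul(-1, -25128) = 25128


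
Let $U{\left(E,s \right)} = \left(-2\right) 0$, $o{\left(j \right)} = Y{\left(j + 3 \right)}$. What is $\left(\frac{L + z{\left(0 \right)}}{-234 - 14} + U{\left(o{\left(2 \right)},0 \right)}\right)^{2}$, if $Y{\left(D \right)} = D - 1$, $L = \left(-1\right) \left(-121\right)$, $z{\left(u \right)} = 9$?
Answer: $\frac{4225}{15376} \approx 0.27478$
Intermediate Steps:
$L = 121$
$Y{\left(D \right)} = -1 + D$ ($Y{\left(D \right)} = D - 1 = -1 + D$)
$o{\left(j \right)} = 2 + j$ ($o{\left(j \right)} = -1 + \left(j + 3\right) = -1 + \left(3 + j\right) = 2 + j$)
$U{\left(E,s \right)} = 0$
$\left(\frac{L + z{\left(0 \right)}}{-234 - 14} + U{\left(o{\left(2 \right)},0 \right)}\right)^{2} = \left(\frac{121 + 9}{-234 - 14} + 0\right)^{2} = \left(\frac{130}{-248} + 0\right)^{2} = \left(130 \left(- \frac{1}{248}\right) + 0\right)^{2} = \left(- \frac{65}{124} + 0\right)^{2} = \left(- \frac{65}{124}\right)^{2} = \frac{4225}{15376}$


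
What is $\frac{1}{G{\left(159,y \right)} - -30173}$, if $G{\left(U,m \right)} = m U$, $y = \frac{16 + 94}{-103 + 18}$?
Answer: $\frac{17}{509443} \approx 3.337 \cdot 10^{-5}$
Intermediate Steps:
$y = - \frac{22}{17}$ ($y = \frac{110}{-85} = 110 \left(- \frac{1}{85}\right) = - \frac{22}{17} \approx -1.2941$)
$G{\left(U,m \right)} = U m$
$\frac{1}{G{\left(159,y \right)} - -30173} = \frac{1}{159 \left(- \frac{22}{17}\right) - -30173} = \frac{1}{- \frac{3498}{17} + 30173} = \frac{1}{\frac{509443}{17}} = \frac{17}{509443}$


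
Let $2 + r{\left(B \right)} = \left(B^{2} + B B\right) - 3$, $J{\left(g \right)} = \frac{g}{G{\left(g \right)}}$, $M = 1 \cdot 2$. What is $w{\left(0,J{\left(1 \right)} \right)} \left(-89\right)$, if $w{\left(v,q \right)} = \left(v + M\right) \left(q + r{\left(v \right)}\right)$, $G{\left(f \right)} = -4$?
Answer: $\frac{1869}{2} \approx 934.5$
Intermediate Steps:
$M = 2$
$J{\left(g \right)} = - \frac{g}{4}$ ($J{\left(g \right)} = \frac{g}{-4} = g \left(- \frac{1}{4}\right) = - \frac{g}{4}$)
$r{\left(B \right)} = -5 + 2 B^{2}$ ($r{\left(B \right)} = -2 - \left(3 - B^{2} - B B\right) = -2 + \left(\left(B^{2} + B^{2}\right) - 3\right) = -2 + \left(2 B^{2} - 3\right) = -2 + \left(-3 + 2 B^{2}\right) = -5 + 2 B^{2}$)
$w{\left(v,q \right)} = \left(2 + v\right) \left(-5 + q + 2 v^{2}\right)$ ($w{\left(v,q \right)} = \left(v + 2\right) \left(q + \left(-5 + 2 v^{2}\right)\right) = \left(2 + v\right) \left(-5 + q + 2 v^{2}\right)$)
$w{\left(0,J{\left(1 \right)} \right)} \left(-89\right) = \left(-10 + 2 \left(\left(- \frac{1}{4}\right) 1\right) + 4 \cdot 0^{2} + \left(- \frac{1}{4}\right) 1 \cdot 0 + 0 \left(-5 + 2 \cdot 0^{2}\right)\right) \left(-89\right) = \left(-10 + 2 \left(- \frac{1}{4}\right) + 4 \cdot 0 - 0 + 0 \left(-5 + 2 \cdot 0\right)\right) \left(-89\right) = \left(-10 - \frac{1}{2} + 0 + 0 + 0 \left(-5 + 0\right)\right) \left(-89\right) = \left(-10 - \frac{1}{2} + 0 + 0 + 0 \left(-5\right)\right) \left(-89\right) = \left(-10 - \frac{1}{2} + 0 + 0 + 0\right) \left(-89\right) = \left(- \frac{21}{2}\right) \left(-89\right) = \frac{1869}{2}$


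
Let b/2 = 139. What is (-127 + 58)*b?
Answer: -19182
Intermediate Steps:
b = 278 (b = 2*139 = 278)
(-127 + 58)*b = (-127 + 58)*278 = -69*278 = -19182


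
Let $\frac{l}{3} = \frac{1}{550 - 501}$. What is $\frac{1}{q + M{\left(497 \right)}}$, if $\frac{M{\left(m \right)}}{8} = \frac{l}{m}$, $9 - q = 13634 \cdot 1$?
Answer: $- \frac{24353}{331809601} \approx -7.3395 \cdot 10^{-5}$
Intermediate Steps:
$q = -13625$ ($q = 9 - 13634 \cdot 1 = 9 - 13634 = -13625$)
$l = \frac{3}{49}$ ($l = \frac{3}{550 - 501} = \frac{3}{49} \approx 0.061224$)
$M{\left(m \right)} = \frac{24}{49 m}$ ($M{\left(m \right)} = 8 \frac{3}{49 m} = \frac{24}{49 m}$)
$\frac{1}{q + M{\left(497 \right)}} = \frac{1}{-13625 + \frac{24}{49 \cdot 497}} = \frac{1}{-13625 + \frac{24}{49} \cdot \frac{1}{497}} = \frac{1}{-13625 + \frac{24}{24353}} = \frac{1}{- \frac{331809601}{24353}} = - \frac{24353}{331809601}$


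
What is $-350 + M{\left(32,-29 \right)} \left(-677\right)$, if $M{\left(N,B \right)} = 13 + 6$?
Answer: $-13213$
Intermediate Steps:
$M{\left(N,B \right)} = 19$
$-350 + M{\left(32,-29 \right)} \left(-677\right) = -350 + 19 \left(-677\right) = -350 - 12863 = -13213$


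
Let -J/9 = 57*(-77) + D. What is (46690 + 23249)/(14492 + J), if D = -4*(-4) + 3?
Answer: 69939/53822 ≈ 1.2994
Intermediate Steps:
D = 19 (D = 16 + 3 = 19)
J = 39330 (J = -9*(57*(-77) + 19) = -9*(-4389 + 19) = -9*(-4370) = 39330)
(46690 + 23249)/(14492 + J) = (46690 + 23249)/(14492 + 39330) = 69939/53822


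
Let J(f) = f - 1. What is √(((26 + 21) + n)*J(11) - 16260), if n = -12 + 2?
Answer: I*√15890 ≈ 126.06*I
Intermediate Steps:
J(f) = -1 + f
n = -10
√(((26 + 21) + n)*J(11) - 16260) = √(((26 + 21) - 10)*(-1 + 11) - 16260) = √((47 - 10)*10 - 16260) = √(37*10 - 16260) = √(370 - 16260) = √(-15890) = I*√15890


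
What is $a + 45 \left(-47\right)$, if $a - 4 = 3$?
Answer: $-2108$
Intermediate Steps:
$a = 7$ ($a = 4 + 3 = 7$)
$a + 45 \left(-47\right) = 7 + 45 \left(-47\right) = 7 - 2115 = -2108$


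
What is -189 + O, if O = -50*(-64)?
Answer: 3011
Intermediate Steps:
O = 3200
-189 + O = -189 + 3200 = 3011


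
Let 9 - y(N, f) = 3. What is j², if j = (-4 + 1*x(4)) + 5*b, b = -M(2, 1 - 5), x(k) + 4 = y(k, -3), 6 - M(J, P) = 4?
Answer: 144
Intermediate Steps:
y(N, f) = 6 (y(N, f) = 9 - 1*3 = 9 - 3 = 6)
M(J, P) = 2 (M(J, P) = 6 - 1*4 = 6 - 4 = 2)
x(k) = 2 (x(k) = -4 + 6 = 2)
b = -2 (b = -1*2 = -2)
j = -12 (j = (-4 + 1*2) + 5*(-2) = (-4 + 2) - 10 = -2 - 10 = -12)
j² = (-12)² = 144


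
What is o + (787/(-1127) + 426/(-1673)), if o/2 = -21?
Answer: -11569505/269353 ≈ -42.953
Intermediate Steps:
o = -42 (o = 2*(-21) = -42)
o + (787/(-1127) + 426/(-1673)) = -42 + (787/(-1127) + 426/(-1673)) = -42 + (787*(-1/1127) + 426*(-1/1673)) = -42 + (-787/1127 - 426/1673) = -42 - 256679/269353 = -11569505/269353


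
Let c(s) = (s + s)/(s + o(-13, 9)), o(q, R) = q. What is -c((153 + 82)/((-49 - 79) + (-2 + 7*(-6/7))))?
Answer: -470/2003 ≈ -0.23465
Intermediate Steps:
c(s) = 2*s/(-13 + s) (c(s) = (s + s)/(s - 13) = (2*s)/(-13 + s) = 2*s/(-13 + s))
-c((153 + 82)/((-49 - 79) + (-2 + 7*(-6/7)))) = -2*(153 + 82)/((-49 - 79) + (-2 + 7*(-6/7)))/(-13 + (153 + 82)/((-49 - 79) + (-2 + 7*(-6/7)))) = -2*235/(-128 + (-2 + 7*(-6*1/7)))/(-13 + 235/(-128 + (-2 + 7*(-6*1/7)))) = -2*235/(-128 + (-2 + 7*(-6/7)))/(-13 + 235/(-128 + (-2 + 7*(-6/7)))) = -2*235/(-128 + (-2 - 6))/(-13 + 235/(-128 + (-2 - 6))) = -2*235/(-128 - 8)/(-13 + 235/(-128 - 8)) = -2*235/(-136)/(-13 + 235/(-136)) = -2*235*(-1/136)/(-13 + 235*(-1/136)) = -2*(-235)/(136*(-13 - 235/136)) = -2*(-235)/(136*(-2003/136)) = -2*(-235)*(-136)/(136*2003) = -1*470/2003 = -470/2003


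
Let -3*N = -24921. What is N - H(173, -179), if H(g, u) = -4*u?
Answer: 7591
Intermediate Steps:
N = 8307 (N = -1/3*(-24921) = 8307)
N - H(173, -179) = 8307 - (-4)*(-179) = 8307 - 1*716 = 8307 - 716 = 7591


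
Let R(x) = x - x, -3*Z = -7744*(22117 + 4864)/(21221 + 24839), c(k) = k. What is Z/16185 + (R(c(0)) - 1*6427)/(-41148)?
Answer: 638086660027/2556254691900 ≈ 0.24962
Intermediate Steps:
Z = 52235216/34545 (Z = -(-7744)/(3*((21221 + 24839)/(22117 + 4864))) = -(-7744)/(3*(46060/26981)) = -(-7744)/(3*(46060*(1/26981))) = -(-7744)/(3*46060/26981) = -(-7744)*26981/(3*46060) = -⅓*(-52235216/11515) = 52235216/34545 ≈ 1512.1)
R(x) = 0
Z/16185 + (R(c(0)) - 1*6427)/(-41148) = (52235216/34545)/16185 + (0 - 1*6427)/(-41148) = (52235216/34545)*(1/16185) + (0 - 6427)*(-1/41148) = 52235216/559110825 - 6427*(-1/41148) = 52235216/559110825 + 6427/41148 = 638086660027/2556254691900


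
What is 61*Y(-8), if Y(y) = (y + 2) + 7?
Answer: 61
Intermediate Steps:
Y(y) = 9 + y (Y(y) = (2 + y) + 7 = 9 + y)
61*Y(-8) = 61*(9 - 8) = 61*1 = 61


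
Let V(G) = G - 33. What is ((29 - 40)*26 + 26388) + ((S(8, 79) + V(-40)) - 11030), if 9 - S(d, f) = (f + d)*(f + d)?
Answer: 7439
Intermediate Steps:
V(G) = -33 + G
S(d, f) = 9 - (d + f)² (S(d, f) = 9 - (f + d)*(f + d) = 9 - (d + f)*(d + f) = 9 - (d + f)²)
((29 - 40)*26 + 26388) + ((S(8, 79) + V(-40)) - 11030) = ((29 - 40)*26 + 26388) + (((9 - (8 + 79)²) + (-33 - 40)) - 11030) = (-11*26 + 26388) + (((9 - 1*87²) - 73) - 11030) = (-286 + 26388) + (((9 - 1*7569) - 73) - 11030) = 26102 + (((9 - 7569) - 73) - 11030) = 26102 + ((-7560 - 73) - 11030) = 26102 + (-7633 - 11030) = 26102 - 18663 = 7439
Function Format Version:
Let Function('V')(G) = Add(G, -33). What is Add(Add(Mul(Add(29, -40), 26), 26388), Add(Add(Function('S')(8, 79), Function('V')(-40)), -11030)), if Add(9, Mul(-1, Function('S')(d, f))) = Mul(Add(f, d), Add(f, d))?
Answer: 7439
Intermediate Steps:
Function('V')(G) = Add(-33, G)
Function('S')(d, f) = Add(9, Mul(-1, Pow(Add(d, f), 2))) (Function('S')(d, f) = Add(9, Mul(-1, Mul(Add(f, d), Add(f, d)))) = Add(9, Mul(-1, Mul(Add(d, f), Add(d, f)))) = Add(9, Mul(-1, Pow(Add(d, f), 2))))
Add(Add(Mul(Add(29, -40), 26), 26388), Add(Add(Function('S')(8, 79), Function('V')(-40)), -11030)) = Add(Add(Mul(Add(29, -40), 26), 26388), Add(Add(Add(9, Mul(-1, Pow(Add(8, 79), 2))), Add(-33, -40)), -11030)) = Add(Add(Mul(-11, 26), 26388), Add(Add(Add(9, Mul(-1, Pow(87, 2))), -73), -11030)) = Add(Add(-286, 26388), Add(Add(Add(9, Mul(-1, 7569)), -73), -11030)) = Add(26102, Add(Add(Add(9, -7569), -73), -11030)) = Add(26102, Add(Add(-7560, -73), -11030)) = Add(26102, Add(-7633, -11030)) = Add(26102, -18663) = 7439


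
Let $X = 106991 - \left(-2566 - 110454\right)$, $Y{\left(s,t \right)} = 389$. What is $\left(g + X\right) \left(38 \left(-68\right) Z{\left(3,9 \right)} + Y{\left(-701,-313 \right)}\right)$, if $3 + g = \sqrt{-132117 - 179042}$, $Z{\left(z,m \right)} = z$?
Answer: $-1619918904 - 7363 i \sqrt{311159} \approx -1.6199 \cdot 10^{9} - 4.1072 \cdot 10^{6} i$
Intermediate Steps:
$X = 220011$ ($X = 106991 - \left(-2566 - 110454\right) = 106991 - -113020 = 106991 + 113020 = 220011$)
$g = -3 + i \sqrt{311159}$ ($g = -3 + \sqrt{-132117 - 179042} = -3 + \sqrt{-311159} = -3 + i \sqrt{311159} \approx -3.0 + 557.82 i$)
$\left(g + X\right) \left(38 \left(-68\right) Z{\left(3,9 \right)} + Y{\left(-701,-313 \right)}\right) = \left(\left(-3 + i \sqrt{311159}\right) + 220011\right) \left(38 \left(-68\right) 3 + 389\right) = \left(220008 + i \sqrt{311159}\right) \left(\left(-2584\right) 3 + 389\right) = \left(220008 + i \sqrt{311159}\right) \left(-7752 + 389\right) = \left(220008 + i \sqrt{311159}\right) \left(-7363\right) = -1619918904 - 7363 i \sqrt{311159}$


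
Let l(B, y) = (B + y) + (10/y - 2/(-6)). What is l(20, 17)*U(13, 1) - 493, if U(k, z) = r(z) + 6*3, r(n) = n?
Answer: 11603/51 ≈ 227.51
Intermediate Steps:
l(B, y) = 1/3 + B + y + 10/y (l(B, y) = (B + y) + (10/y - 2*(-1/6)) = (B + y) + (10/y + 1/3) = (B + y) + (1/3 + 10/y) = 1/3 + B + y + 10/y)
U(k, z) = 18 + z (U(k, z) = z + 6*3 = z + 18 = 18 + z)
l(20, 17)*U(13, 1) - 493 = (1/3 + 20 + 17 + 10/17)*(18 + 1) - 493 = (1/3 + 20 + 17 + 10*(1/17))*19 - 493 = (1/3 + 20 + 17 + 10/17)*19 - 493 = (1934/51)*19 - 493 = 36746/51 - 493 = 11603/51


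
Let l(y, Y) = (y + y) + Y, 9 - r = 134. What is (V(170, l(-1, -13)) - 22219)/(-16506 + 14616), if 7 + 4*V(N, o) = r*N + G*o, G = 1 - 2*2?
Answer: 1529/105 ≈ 14.562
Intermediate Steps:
r = -125 (r = 9 - 1*134 = 9 - 134 = -125)
l(y, Y) = Y + 2*y (l(y, Y) = 2*y + Y = Y + 2*y)
G = -3 (G = 1 - 4 = -3)
V(N, o) = -7/4 - 125*N/4 - 3*o/4 (V(N, o) = -7/4 + (-125*N - 3*o)/4 = -7/4 + (-125*N/4 - 3*o/4) = -7/4 - 125*N/4 - 3*o/4)
(V(170, l(-1, -13)) - 22219)/(-16506 + 14616) = ((-7/4 - 125/4*170 - 3*(-13 + 2*(-1))/4) - 22219)/(-16506 + 14616) = ((-7/4 - 10625/2 - 3*(-13 - 2)/4) - 22219)/(-1890) = ((-7/4 - 10625/2 - 3/4*(-15)) - 22219)*(-1/1890) = ((-7/4 - 10625/2 + 45/4) - 22219)*(-1/1890) = (-5303 - 22219)*(-1/1890) = -27522*(-1/1890) = 1529/105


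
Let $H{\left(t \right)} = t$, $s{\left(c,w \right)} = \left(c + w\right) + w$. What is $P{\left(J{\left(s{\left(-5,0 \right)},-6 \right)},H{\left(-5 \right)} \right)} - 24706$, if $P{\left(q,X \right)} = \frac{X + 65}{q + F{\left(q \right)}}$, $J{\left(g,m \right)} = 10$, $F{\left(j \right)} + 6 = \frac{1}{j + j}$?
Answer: $- \frac{666662}{27} \approx -24691.0$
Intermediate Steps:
$s{\left(c,w \right)} = c + 2 w$
$F{\left(j \right)} = -6 + \frac{1}{2 j}$ ($F{\left(j \right)} = -6 + \frac{1}{j + j} = -6 + \frac{1}{2 j}$)
$P{\left(q,X \right)} = \frac{65 + X}{-6 + q + \frac{1}{2 q}}$ ($P{\left(q,X \right)} = \frac{X + 65}{q - \left(6 - \frac{1}{2 q}\right)} = \frac{65 + X}{-6 + q + \frac{1}{2 q}}$)
$P{\left(J{\left(s{\left(-5,0 \right)},-6 \right)},H{\left(-5 \right)} \right)} - 24706 = 2 \cdot 10 \frac{1}{1 + 2 \cdot 10 \left(-6 + 10\right)} \left(65 - 5\right) - 24706 = 2 \cdot 10 \frac{1}{1 + 2 \cdot 10 \cdot 4} \cdot 60 - 24706 = 2 \cdot 10 \frac{1}{1 + 80} \cdot 60 - 24706 = 2 \cdot 10 \cdot \frac{1}{81} \cdot 60 - 24706 = \frac{400}{27} - 24706 = - \frac{666662}{27}$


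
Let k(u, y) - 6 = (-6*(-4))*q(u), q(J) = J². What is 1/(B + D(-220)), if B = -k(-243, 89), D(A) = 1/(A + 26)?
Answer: -194/274933309 ≈ -7.0563e-7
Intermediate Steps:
D(A) = 1/(26 + A)
k(u, y) = 6 + 24*u² (k(u, y) = 6 + (-6*(-4))*u² = 6 + 24*u²)
B = -1417182 (B = -(6 + 24*(-243)²) = -(6 + 24*59049) = -(6 + 1417176) = -1*1417182 = -1417182)
1/(B + D(-220)) = 1/(-1417182 + 1/(26 - 220)) = 1/(-1417182 + 1/(-194)) = 1/(-1417182 - 1/194) = 1/(-274933309/194) = -194/274933309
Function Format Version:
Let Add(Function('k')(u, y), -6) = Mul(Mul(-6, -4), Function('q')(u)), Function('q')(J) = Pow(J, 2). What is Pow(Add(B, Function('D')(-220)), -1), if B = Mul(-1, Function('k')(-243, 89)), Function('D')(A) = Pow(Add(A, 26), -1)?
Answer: Rational(-194, 274933309) ≈ -7.0563e-7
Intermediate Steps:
Function('D')(A) = Pow(Add(26, A), -1)
Function('k')(u, y) = Add(6, Mul(24, Pow(u, 2))) (Function('k')(u, y) = Add(6, Mul(Mul(-6, -4), Pow(u, 2))) = Add(6, Mul(24, Pow(u, 2))))
B = -1417182 (B = Mul(-1, Add(6, Mul(24, Pow(-243, 2)))) = Mul(-1, Add(6, Mul(24, 59049))) = Mul(-1, Add(6, 1417176)) = Mul(-1, 1417182) = -1417182)
Pow(Add(B, Function('D')(-220)), -1) = Pow(Add(-1417182, Pow(Add(26, -220), -1)), -1) = Pow(Add(-1417182, Pow(-194, -1)), -1) = Pow(Add(-1417182, Rational(-1, 194)), -1) = Pow(Rational(-274933309, 194), -1) = Rational(-194, 274933309)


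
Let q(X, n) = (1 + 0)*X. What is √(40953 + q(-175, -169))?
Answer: √40778 ≈ 201.94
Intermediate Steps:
q(X, n) = X (q(X, n) = 1*X = X)
√(40953 + q(-175, -169)) = √(40953 - 175) = √40778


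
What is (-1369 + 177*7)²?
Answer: 16900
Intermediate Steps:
(-1369 + 177*7)² = (-1369 + 1239)² = (-130)² = 16900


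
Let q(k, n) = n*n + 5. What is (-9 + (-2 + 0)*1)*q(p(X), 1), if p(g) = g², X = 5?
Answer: -66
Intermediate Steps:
q(k, n) = 5 + n² (q(k, n) = n² + 5 = 5 + n²)
(-9 + (-2 + 0)*1)*q(p(X), 1) = (-9 + (-2 + 0)*1)*(5 + 1²) = (-9 - 2*1)*(5 + 1) = (-9 - 2)*6 = -11*6 = -66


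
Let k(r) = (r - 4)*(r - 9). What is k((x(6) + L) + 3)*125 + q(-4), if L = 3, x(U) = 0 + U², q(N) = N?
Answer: 156746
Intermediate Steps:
x(U) = U²
k(r) = (-9 + r)*(-4 + r) (k(r) = (-4 + r)*(-9 + r) = (-9 + r)*(-4 + r))
k((x(6) + L) + 3)*125 + q(-4) = (36 + ((6² + 3) + 3)² - 13*((6² + 3) + 3))*125 - 4 = (36 + ((36 + 3) + 3)² - 13*((36 + 3) + 3))*125 - 4 = (36 + (39 + 3)² - 13*(39 + 3))*125 - 4 = (36 + 42² - 13*42)*125 - 4 = (36 + 1764 - 546)*125 - 4 = 1254*125 - 4 = 156750 - 4 = 156746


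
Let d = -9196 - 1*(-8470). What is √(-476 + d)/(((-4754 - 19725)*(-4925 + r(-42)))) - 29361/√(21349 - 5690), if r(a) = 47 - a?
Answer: -29361*√15659/15659 + I*√1202/118380444 ≈ -234.63 + 2.9287e-7*I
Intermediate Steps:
d = -726 (d = -9196 + 8470 = -726)
√(-476 + d)/(((-4754 - 19725)*(-4925 + r(-42)))) - 29361/√(21349 - 5690) = √(-476 - 726)/(((-4754 - 19725)*(-4925 + (47 - 1*(-42))))) - 29361/√(21349 - 5690) = √(-1202)/((-24479*(-4925 + (47 + 42)))) - 29361*√15659/15659 = (I*√1202)/((-24479*(-4925 + 89))) - 29361*√15659/15659 = (I*√1202)/((-24479*(-4836))) - 29361*√15659/15659 = (I*√1202)/118380444 - 29361*√15659/15659 = (I*√1202)*(1/118380444) - 29361*√15659/15659 = I*√1202/118380444 - 29361*√15659/15659 = -29361*√15659/15659 + I*√1202/118380444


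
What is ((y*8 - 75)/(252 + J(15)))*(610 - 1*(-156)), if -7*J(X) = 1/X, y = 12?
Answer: 1689030/26459 ≈ 63.836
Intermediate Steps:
J(X) = -1/(7*X)
((y*8 - 75)/(252 + J(15)))*(610 - 1*(-156)) = ((12*8 - 75)/(252 - 1/7/15))*(610 - 1*(-156)) = ((96 - 75)/(252 - 1/7*1/15))*(610 + 156) = (21/(252 - 1/105))*766 = (21/(26459/105))*766 = (21*(105/26459))*766 = (2205/26459)*766 = 1689030/26459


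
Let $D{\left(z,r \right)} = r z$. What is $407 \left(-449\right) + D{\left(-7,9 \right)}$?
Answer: $-182806$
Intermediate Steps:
$407 \left(-449\right) + D{\left(-7,9 \right)} = 407 \left(-449\right) + 9 \left(-7\right) = -182743 - 63 = -182806$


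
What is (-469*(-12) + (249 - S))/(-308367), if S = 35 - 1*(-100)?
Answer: -638/34263 ≈ -0.018621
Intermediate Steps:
S = 135 (S = 35 + 100 = 135)
(-469*(-12) + (249 - S))/(-308367) = (-469*(-12) + (249 - 1*135))/(-308367) = (5628 + (249 - 135))*(-1/308367) = (5628 + 114)*(-1/308367) = 5742*(-1/308367) = -638/34263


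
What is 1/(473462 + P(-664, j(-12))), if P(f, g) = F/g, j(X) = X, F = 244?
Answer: 3/1420325 ≈ 2.1122e-6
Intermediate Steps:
P(f, g) = 244/g
1/(473462 + P(-664, j(-12))) = 1/(473462 + 244/(-12)) = 1/(473462 + 244*(-1/12)) = 1/(473462 - 61/3) = 1/(1420325/3) = 3/1420325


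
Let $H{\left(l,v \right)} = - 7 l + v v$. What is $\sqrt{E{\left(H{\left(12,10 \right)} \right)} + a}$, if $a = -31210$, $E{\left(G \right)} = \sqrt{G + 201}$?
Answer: $\sqrt{-31210 + \sqrt{217}} \approx 176.62 i$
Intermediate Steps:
$H{\left(l,v \right)} = v^{2} - 7 l$ ($H{\left(l,v \right)} = - 7 l + v^{2} = v^{2} - 7 l$)
$E{\left(G \right)} = \sqrt{201 + G}$
$\sqrt{E{\left(H{\left(12,10 \right)} \right)} + a} = \sqrt{\sqrt{201 + \left(10^{2} - 84\right)} - 31210} = \sqrt{\sqrt{201 + \left(100 - 84\right)} - 31210} = \sqrt{\sqrt{201 + 16} - 31210} = \sqrt{\sqrt{217} - 31210} = \sqrt{-31210 + \sqrt{217}}$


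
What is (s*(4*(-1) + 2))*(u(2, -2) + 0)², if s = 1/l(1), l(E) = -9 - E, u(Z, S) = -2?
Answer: ⅘ ≈ 0.80000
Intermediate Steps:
s = -⅒ (s = 1/(-9 - 1*1) = 1/(-9 - 1) = 1/(-10) = -⅒ ≈ -0.10000)
(s*(4*(-1) + 2))*(u(2, -2) + 0)² = (-(4*(-1) + 2)/10)*(-2 + 0)² = -(-4 + 2)/10*(-2)² = -⅒*(-2)*4 = (⅕)*4 = ⅘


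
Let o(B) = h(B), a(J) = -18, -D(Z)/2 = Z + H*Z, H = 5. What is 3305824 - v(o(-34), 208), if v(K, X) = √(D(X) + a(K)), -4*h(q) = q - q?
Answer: 3305824 - I*√2514 ≈ 3.3058e+6 - 50.14*I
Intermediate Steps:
D(Z) = -12*Z (D(Z) = -2*(Z + 5*Z) = -12*Z)
h(q) = 0 (h(q) = -(q - q)/4 = -¼*0 = 0)
o(B) = 0
v(K, X) = √(-18 - 12*X) (v(K, X) = √(-12*X - 18) = √(-18 - 12*X))
3305824 - v(o(-34), 208) = 3305824 - √(-18 - 12*208) = 3305824 - √(-18 - 2496) = 3305824 - √(-2514) = 3305824 - I*√2514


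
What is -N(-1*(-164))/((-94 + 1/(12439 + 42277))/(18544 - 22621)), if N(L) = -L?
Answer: 36584649648/5143303 ≈ 7113.1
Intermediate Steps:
-N(-1*(-164))/((-94 + 1/(12439 + 42277))/(18544 - 22621)) = -(-(-1)*(-164))/((-94 + 1/(12439 + 42277))/(18544 - 22621)) = -(-1*164)/((-94 + 1/54716)/(-4077)) = -(-164)/((-94 + 1/54716)*(-1/4077)) = -(-164)/((-5143303/54716*(-1/4077))) = -(-164)/5143303/223077132 = -(-164)*223077132/5143303 = -1*(-36584649648/5143303) = 36584649648/5143303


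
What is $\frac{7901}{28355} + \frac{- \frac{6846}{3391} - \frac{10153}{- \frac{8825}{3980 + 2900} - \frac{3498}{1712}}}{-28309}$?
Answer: $\frac{227769288197977787}{1332898247616114835} \approx 0.17088$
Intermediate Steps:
$\frac{7901}{28355} + \frac{- \frac{6846}{3391} - \frac{10153}{- \frac{8825}{3980 + 2900} - \frac{3498}{1712}}}{-28309} = 7901 \cdot \frac{1}{28355} + \left(\left(-6846\right) \frac{1}{3391} - \frac{10153}{- \frac{8825}{6880} - \frac{1749}{856}}\right) \left(- \frac{1}{28309}\right) = \frac{7901}{28355} + \left(- \frac{6846}{3391} - \frac{10153}{\left(-8825\right) \frac{1}{6880} - \frac{1749}{856}}\right) \left(- \frac{1}{28309}\right) = \frac{7901}{28355} + \left(- \frac{6846}{3391} - \frac{10153}{- \frac{1765}{1376} - \frac{1749}{856}}\right) \left(- \frac{1}{28309}\right) = \frac{7901}{28355} + \left(- \frac{6846}{3391} - \frac{10153}{- \frac{489683}{147232}}\right) \left(- \frac{1}{28309}\right) = \frac{7901}{28355} + \left(- \frac{6846}{3391} - - \frac{1494846496}{489683}\right) \left(- \frac{1}{28309}\right) = \frac{7901}{28355} + \left(- \frac{6846}{3391} + \frac{1494846496}{489683}\right) \left(- \frac{1}{28309}\right) = \frac{7901}{28355} + \frac{5065672098118}{1660515053} \left(- \frac{1}{28309}\right) = \frac{7901}{28355} - \frac{5065672098118}{47007520635377} = \frac{227769288197977787}{1332898247616114835}$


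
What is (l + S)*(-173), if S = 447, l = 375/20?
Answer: -322299/4 ≈ -80575.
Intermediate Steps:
l = 75/4 (l = 375*(1/20) = 75/4 ≈ 18.750)
(l + S)*(-173) = (75/4 + 447)*(-173) = (1863/4)*(-173) = -322299/4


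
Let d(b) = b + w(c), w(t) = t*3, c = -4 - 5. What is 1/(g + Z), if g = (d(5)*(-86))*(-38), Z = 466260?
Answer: 1/394364 ≈ 2.5357e-6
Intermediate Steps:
c = -9
w(t) = 3*t
d(b) = -27 + b (d(b) = b + 3*(-9) = b - 27 = -27 + b)
g = -71896 (g = ((-27 + 5)*(-86))*(-38) = -22*(-86)*(-38) = 1892*(-38) = -71896)
1/(g + Z) = 1/(-71896 + 466260) = 1/394364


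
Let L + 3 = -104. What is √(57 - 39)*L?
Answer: -321*√2 ≈ -453.96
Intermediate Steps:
L = -107 (L = -3 - 104 = -107)
√(57 - 39)*L = √(57 - 39)*(-107) = √18*(-107) = (3*√2)*(-107) = -321*√2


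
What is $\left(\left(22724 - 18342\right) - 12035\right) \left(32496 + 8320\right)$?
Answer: $-312364848$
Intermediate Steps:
$\left(\left(22724 - 18342\right) - 12035\right) \left(32496 + 8320\right) = \left(\left(22724 - 18342\right) - 12035\right) 40816 = \left(4382 - 12035\right) 40816 = \left(-7653\right) 40816 = -312364848$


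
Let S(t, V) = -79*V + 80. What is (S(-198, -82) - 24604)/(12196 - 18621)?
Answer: 18046/6425 ≈ 2.8087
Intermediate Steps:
S(t, V) = 80 - 79*V
(S(-198, -82) - 24604)/(12196 - 18621) = ((80 - 79*(-82)) - 24604)/(12196 - 18621) = ((80 + 6478) - 24604)/(-6425) = (6558 - 24604)*(-1/6425) = -18046*(-1/6425) = 18046/6425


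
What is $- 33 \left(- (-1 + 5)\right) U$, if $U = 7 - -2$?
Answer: $1188$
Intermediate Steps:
$U = 9$ ($U = 7 + 2 = 9$)
$- 33 \left(- (-1 + 5)\right) U = - 33 \left(- (-1 + 5)\right) 9 = - 33 \left(\left(-1\right) 4\right) 9 = \left(-33\right) \left(-4\right) 9 = 132 \cdot 9 = 1188$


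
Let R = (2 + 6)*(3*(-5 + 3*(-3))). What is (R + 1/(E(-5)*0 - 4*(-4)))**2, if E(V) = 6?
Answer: 28890625/256 ≈ 1.1285e+5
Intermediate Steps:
R = -336 (R = 8*(3*(-5 - 9)) = 8*(3*(-14)) = 8*(-42) = -336)
(R + 1/(E(-5)*0 - 4*(-4)))**2 = (-336 + 1/(6*0 - 4*(-4)))**2 = (-336 + 1/(0 + 16))**2 = (-336 + 1/16)**2 = (-5375/16)**2 = 28890625/256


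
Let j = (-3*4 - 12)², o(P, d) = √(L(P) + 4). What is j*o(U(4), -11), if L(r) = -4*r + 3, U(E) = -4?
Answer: 576*√23 ≈ 2762.4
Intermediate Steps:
L(r) = 3 - 4*r
o(P, d) = √(7 - 4*P) (o(P, d) = √((3 - 4*P) + 4) = √(7 - 4*P))
j = 576 (j = (-12 - 12)² = (-24)² = 576)
j*o(U(4), -11) = 576*√(7 - 4*(-4)) = 576*√(7 + 16) = 576*√23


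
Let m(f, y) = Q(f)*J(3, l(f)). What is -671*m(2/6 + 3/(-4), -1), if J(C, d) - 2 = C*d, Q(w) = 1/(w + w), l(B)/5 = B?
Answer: -34221/10 ≈ -3422.1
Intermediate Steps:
l(B) = 5*B
Q(w) = 1/(2*w)
J(C, d) = 2 + C*d
m(f, y) = (2 + 15*f)/(2*f) (m(f, y) = (1/(2*f))*(2 + 3*(5*f)) = (1/(2*f))*(2 + 15*f) = (2 + 15*f)/(2*f))
-671*m(2/6 + 3/(-4), -1) = -671*(15/2 + 1/(2/6 + 3/(-4))) = -671*(15/2 + 1/(2*(1/6) + 3*(-1/4))) = -671*(15/2 + 1/(1/3 - 3/4)) = -671*(15/2 + 1/(-5/12)) = -671*(15/2 - 12/5) = -671*51/10 = -34221/10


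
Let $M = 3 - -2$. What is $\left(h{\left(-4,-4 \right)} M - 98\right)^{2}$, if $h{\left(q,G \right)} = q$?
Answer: $13924$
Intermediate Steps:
$M = 5$ ($M = 3 + 2 = 5$)
$\left(h{\left(-4,-4 \right)} M - 98\right)^{2} = \left(\left(-4\right) 5 - 98\right)^{2} = \left(-20 - 98\right)^{2} = \left(-118\right)^{2} = 13924$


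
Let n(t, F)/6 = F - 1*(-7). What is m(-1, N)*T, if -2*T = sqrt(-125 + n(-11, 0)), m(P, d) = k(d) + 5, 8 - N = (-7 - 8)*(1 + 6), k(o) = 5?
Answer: -5*I*sqrt(83) ≈ -45.552*I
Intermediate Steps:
N = 113 (N = 8 - (-7 - 8)*(1 + 6) = 8 - (-15)*7 = 8 - 1*(-105) = 8 + 105 = 113)
n(t, F) = 42 + 6*F (n(t, F) = 6*(F - 1*(-7)) = 6*(F + 7) = 6*(7 + F) = 42 + 6*F)
m(P, d) = 10 (m(P, d) = 5 + 5 = 10)
T = -I*sqrt(83)/2 (T = -sqrt(-125 + (42 + 6*0))/2 = -sqrt(-125 + (42 + 0))/2 = -sqrt(-125 + 42)/2 = -I*sqrt(83)/2 ≈ -4.5552*I)
m(-1, N)*T = 10*(-I*sqrt(83)/2) = -5*I*sqrt(83)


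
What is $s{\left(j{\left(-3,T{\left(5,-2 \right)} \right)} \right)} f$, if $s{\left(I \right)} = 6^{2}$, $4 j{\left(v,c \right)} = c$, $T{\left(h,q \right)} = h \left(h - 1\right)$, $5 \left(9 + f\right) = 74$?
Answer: $\frac{1044}{5} \approx 208.8$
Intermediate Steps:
$f = \frac{29}{5}$ ($f = -9 + \frac{1}{5} \cdot 74 = -9 + \frac{74}{5} = \frac{29}{5} \approx 5.8$)
$T{\left(h,q \right)} = h \left(-1 + h\right)$
$j{\left(v,c \right)} = \frac{c}{4}$
$s{\left(I \right)} = 36$
$s{\left(j{\left(-3,T{\left(5,-2 \right)} \right)} \right)} f = 36 \cdot \frac{29}{5} = \frac{1044}{5}$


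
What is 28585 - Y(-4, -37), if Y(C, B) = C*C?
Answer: 28569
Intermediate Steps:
Y(C, B) = C²
28585 - Y(-4, -37) = 28585 - 1*(-4)² = 28585 - 1*16 = 28585 - 16 = 28569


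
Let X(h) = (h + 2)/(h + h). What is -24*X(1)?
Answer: -36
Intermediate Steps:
X(h) = (2 + h)/(2*h) (X(h) = (2 + h)/((2*h)) = (2 + h)*(1/(2*h)) = (2 + h)/(2*h))
-24*X(1) = -12*(2 + 1)/1 = -12*3 = -24*3/2 = -36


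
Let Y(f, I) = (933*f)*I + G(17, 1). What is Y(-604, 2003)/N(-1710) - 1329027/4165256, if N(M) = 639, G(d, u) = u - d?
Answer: -4701552769408925/2661598584 ≈ -1.7664e+6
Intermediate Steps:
Y(f, I) = -16 + 933*I*f (Y(f, I) = (933*f)*I + (1 - 1*17) = 933*I*f + (1 - 17) = 933*I*f - 16 = -16 + 933*I*f)
Y(-604, 2003)/N(-1710) - 1329027/4165256 = (-16 + 933*2003*(-604))/639 - 1329027/4165256 = (-16 - 1128754596)*(1/639) - 1329027*1/4165256 = -1128754612*1/639 - 1329027/4165256 = -1128754612/639 - 1329027/4165256 = -4701552769408925/2661598584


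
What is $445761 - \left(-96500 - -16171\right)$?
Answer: $526090$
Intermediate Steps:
$445761 - \left(-96500 - -16171\right) = 445761 - \left(-96500 + 16171\right) = 445761 - -80329 = 445761 + 80329 = 526090$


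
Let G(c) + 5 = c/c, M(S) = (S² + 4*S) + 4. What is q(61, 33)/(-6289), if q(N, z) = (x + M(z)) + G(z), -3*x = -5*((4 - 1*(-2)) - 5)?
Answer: -3668/18867 ≈ -0.19441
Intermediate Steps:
M(S) = 4 + S² + 4*S
x = 5/3 (x = -(-5)*((4 - 1*(-2)) - 5)/3 = -(-5)*((4 + 2) - 5)/3 = -(-5)*(6 - 5)/3 = -(-5)/3 = -⅓*(-5) = 5/3 ≈ 1.6667)
G(c) = -4 (G(c) = -5 + c/c = -5 + 1 = -4)
q(N, z) = 5/3 + z² + 4*z (q(N, z) = (5/3 + (4 + z² + 4*z)) - 4 = (17/3 + z² + 4*z) - 4 = 5/3 + z² + 4*z)
q(61, 33)/(-6289) = (5/3 + 33² + 4*33)/(-6289) = (5/3 + 1089 + 132)*(-1/6289) = (3668/3)*(-1/6289) = -3668/18867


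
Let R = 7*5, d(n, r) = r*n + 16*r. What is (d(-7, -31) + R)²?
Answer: 59536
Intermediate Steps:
d(n, r) = 16*r + n*r (d(n, r) = n*r + 16*r = 16*r + n*r)
R = 35
(d(-7, -31) + R)² = (-31*(16 - 7) + 35)² = (-31*9 + 35)² = (-279 + 35)² = (-244)² = 59536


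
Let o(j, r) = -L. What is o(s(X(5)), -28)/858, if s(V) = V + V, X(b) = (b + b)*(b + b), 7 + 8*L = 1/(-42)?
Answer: 295/288288 ≈ 0.0010233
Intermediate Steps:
L = -295/336 (L = -7/8 + (⅛)/(-42) = -7/8 + (⅛)*(-1/42) = -7/8 - 1/336 = -295/336 ≈ -0.87798)
X(b) = 4*b² (X(b) = (2*b)*(2*b) = 4*b²)
s(V) = 2*V
o(j, r) = 295/336 (o(j, r) = -1*(-295/336) = 295/336)
o(s(X(5)), -28)/858 = (295/336)/858 = (295/336)*(1/858) = 295/288288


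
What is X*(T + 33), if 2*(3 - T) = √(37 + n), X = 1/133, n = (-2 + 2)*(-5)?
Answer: 36/133 - √37/266 ≈ 0.24781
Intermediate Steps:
n = 0 (n = 0*(-5) = 0)
X = 1/133 ≈ 0.0075188
T = 3 - √37/2 (T = 3 - √(37 + 0)/2 = 3 - √37/2 ≈ -0.041381)
X*(T + 33) = ((3 - √37/2) + 33)/133 = (36 - √37/2)/133 = 36/133 - √37/266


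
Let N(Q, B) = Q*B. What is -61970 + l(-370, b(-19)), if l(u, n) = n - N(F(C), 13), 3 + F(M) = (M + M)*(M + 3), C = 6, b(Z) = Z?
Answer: -63354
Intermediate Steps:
F(M) = -3 + 2*M*(3 + M) (F(M) = -3 + (M + M)*(M + 3) = -3 + (2*M)*(3 + M) = -3 + 2*M*(3 + M))
N(Q, B) = B*Q
l(u, n) = -1365 + n (l(u, n) = n - 13*(-3 + 2*6² + 6*6) = n - 13*(-3 + 2*36 + 36) = n - 13*(-3 + 72 + 36) = n - 13*105 = n - 1*1365 = n - 1365 = -1365 + n)
-61970 + l(-370, b(-19)) = -61970 + (-1365 - 19) = -61970 - 1384 = -63354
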